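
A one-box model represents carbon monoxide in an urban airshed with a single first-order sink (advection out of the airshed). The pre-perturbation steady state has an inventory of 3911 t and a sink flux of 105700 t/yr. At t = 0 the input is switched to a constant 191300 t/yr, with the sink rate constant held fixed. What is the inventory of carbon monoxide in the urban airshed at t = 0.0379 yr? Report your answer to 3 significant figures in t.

5940 t

Residence time τ = M₀/F₀ = 0.03700 yr. The eventual steady state is M_∞ = M₀·(F₁/F₀) = 3911 × 191300/105700 = 7078.3 t.
The anomaly ΔM(t) = M(t) − M_∞ decays as ΔM₀·e^(−t/τ) with ΔM₀ = 3911 − 7078.3 = −3167 t.
At t = 0.0379 yr, e^(−t/τ) = e^(−1.024) = 0.3590, so ΔM = −1137 t and M = 7078.3 − 1137 = 5941.1 t.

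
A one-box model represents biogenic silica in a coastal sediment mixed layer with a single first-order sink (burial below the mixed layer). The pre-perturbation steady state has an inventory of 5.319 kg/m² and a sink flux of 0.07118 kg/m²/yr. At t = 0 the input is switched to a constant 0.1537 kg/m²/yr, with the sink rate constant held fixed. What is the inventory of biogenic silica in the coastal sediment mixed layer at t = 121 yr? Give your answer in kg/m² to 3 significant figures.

τ = M₀/F₀ = 5.319/0.07118 = 74.73 yr; rate constant k = 1/τ.
New steady state M_∞ = F₁/k = F₁·τ = 0.1537 × 74.73 = 11.485 kg/m².
M(t) = M_∞ + (M₀ − M_∞)·e^(−t/τ); t/τ = 121/74.73 = 1.619, so e^(−t/τ) = 0.1980.
M(t) = 11.485 − 6.166 × 0.1980 = 10.264 kg/m².

10.3 kg/m²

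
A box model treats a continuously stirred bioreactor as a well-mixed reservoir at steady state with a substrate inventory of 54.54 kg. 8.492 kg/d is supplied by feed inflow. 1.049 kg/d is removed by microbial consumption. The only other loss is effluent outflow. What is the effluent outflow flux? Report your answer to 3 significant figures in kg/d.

7.44 kg/d

At steady state ΣF_in = ΣF_out.
ΣF_in = 8.4920 kg/d.
Effluent outflow flux = ΣF_in − (1.049) = 8.4920 − 1.049 = 7.443 kg/d.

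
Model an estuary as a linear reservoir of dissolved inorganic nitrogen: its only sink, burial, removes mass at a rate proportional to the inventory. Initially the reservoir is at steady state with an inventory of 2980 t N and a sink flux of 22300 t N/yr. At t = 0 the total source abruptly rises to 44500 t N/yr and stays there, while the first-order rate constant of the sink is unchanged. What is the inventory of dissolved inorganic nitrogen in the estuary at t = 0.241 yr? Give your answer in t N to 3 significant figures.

Residence time τ = M₀/F₀ = 0.1336 yr. The eventual steady state is M_∞ = M₀·(F₁/F₀) = 2980 × 44500/22300 = 5946.6 t N.
The anomaly ΔM(t) = M(t) − M_∞ decays as ΔM₀·e^(−t/τ) with ΔM₀ = 2980 − 5946.6 = −2967 t N.
At t = 0.241 yr, e^(−t/τ) = e^(−1.803) = 0.1647, so ΔM = −488.7 t N and M = 5946.6 − 488.7 = 5457.9 t N.

5460 t N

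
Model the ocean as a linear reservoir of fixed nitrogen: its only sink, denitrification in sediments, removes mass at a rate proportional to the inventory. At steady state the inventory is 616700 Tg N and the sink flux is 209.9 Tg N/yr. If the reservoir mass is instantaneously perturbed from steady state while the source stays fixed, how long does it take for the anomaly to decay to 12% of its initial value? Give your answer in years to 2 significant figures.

6200 yr

For a linear reservoir the anomaly decays as exp(−t/τ) with τ = M/F = 616700/209.9 = 2938 yr.
exp(−t/τ) = 0.12 ⇒ t = −τ ln(0.12) = 2938 × 2.120 = 6229 yr.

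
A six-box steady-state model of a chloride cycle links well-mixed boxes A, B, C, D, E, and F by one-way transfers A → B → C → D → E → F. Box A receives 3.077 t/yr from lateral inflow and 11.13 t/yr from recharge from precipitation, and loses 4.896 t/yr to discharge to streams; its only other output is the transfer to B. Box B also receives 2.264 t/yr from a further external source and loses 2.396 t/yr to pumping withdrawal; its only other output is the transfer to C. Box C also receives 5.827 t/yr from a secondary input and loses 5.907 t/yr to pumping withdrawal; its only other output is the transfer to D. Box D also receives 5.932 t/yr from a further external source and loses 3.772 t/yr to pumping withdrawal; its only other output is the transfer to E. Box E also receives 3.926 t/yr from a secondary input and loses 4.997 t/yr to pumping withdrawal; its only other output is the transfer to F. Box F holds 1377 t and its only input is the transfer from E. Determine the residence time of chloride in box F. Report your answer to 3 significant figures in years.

135 yr

Box A: F(A→B) = (3.077 + 11.13) − 4.896 = 9.3110 t/yr.
Box B: F(B→C) = (9.3110 + 2.264) − 2.396 = 9.1790 t/yr.
Box C: F(C→D) = (9.1790 + 5.827) − 5.907 = 9.0990 t/yr.
Box D: F(D→E) = (9.0990 + 5.932) − 3.772 = 11.259 t/yr.
Box E: F(E→F) = (11.259 + 3.926) − 4.997 = 10.188 t/yr.
Box F throughput = its input = 10.188 t/yr; τ = 1377 / 10.188 = 135.2 yr.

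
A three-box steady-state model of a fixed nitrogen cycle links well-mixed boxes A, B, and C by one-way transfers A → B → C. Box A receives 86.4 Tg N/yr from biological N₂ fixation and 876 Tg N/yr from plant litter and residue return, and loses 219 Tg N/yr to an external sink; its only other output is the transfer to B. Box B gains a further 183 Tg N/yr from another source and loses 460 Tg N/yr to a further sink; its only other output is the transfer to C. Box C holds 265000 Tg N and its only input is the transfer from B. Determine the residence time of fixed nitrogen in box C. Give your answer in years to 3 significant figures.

Box A: F(A→B) = (86.4 + 876) − 219 = 743.40 Tg N/yr.
Box B: F(B→C) = (743.40 + 183) − 460 = 466.40 Tg N/yr.
Box C throughput = its input = 466.40 Tg N/yr; τ = 265000 / 466.40 = 568.2 yr.

568 yr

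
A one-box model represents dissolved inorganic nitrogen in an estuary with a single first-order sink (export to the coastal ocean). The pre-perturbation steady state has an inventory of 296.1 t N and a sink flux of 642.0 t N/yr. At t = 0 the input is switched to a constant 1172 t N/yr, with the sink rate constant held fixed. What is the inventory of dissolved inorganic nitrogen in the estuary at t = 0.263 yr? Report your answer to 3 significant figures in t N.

402 t N

Residence time τ = M₀/F₀ = 0.4612 yr. The eventual steady state is M_∞ = M₀·(F₁/F₀) = 296.1 × 1172/642.0 = 540.54 t N.
The anomaly ΔM(t) = M(t) − M_∞ decays as ΔM₀·e^(−t/τ) with ΔM₀ = 296.1 − 540.54 = −244.4 t N.
At t = 0.263 yr, e^(−t/τ) = e^(−0.5702) = 0.5654, so ΔM = −138.2 t N and M = 540.54 − 138.2 = 402.34 t N.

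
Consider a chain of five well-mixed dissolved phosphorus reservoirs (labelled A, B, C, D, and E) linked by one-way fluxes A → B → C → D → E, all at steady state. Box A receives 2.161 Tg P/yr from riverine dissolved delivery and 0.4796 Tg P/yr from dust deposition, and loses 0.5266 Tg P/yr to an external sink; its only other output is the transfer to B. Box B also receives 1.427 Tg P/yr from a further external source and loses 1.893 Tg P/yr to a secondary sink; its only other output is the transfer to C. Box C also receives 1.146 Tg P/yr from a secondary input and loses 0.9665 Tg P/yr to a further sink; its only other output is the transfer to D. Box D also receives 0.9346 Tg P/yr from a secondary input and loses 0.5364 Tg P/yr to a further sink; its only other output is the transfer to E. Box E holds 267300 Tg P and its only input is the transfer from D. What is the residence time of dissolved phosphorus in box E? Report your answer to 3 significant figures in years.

120000 yr

Box A: F(A→B) = (2.161 + 0.4796) − 0.5266 = 2.1140 Tg P/yr.
Box B: F(B→C) = (2.1140 + 1.427) − 1.893 = 1.6480 Tg P/yr.
Box C: F(C→D) = (1.6480 + 1.146) − 0.9665 = 1.8275 Tg P/yr.
Box D: F(D→E) = (1.8275 + 0.9346) − 0.5364 = 2.2257 Tg P/yr.
Box E throughput = its input = 2.2257 Tg P/yr; τ = 267300 / 2.2257 = 120100 yr.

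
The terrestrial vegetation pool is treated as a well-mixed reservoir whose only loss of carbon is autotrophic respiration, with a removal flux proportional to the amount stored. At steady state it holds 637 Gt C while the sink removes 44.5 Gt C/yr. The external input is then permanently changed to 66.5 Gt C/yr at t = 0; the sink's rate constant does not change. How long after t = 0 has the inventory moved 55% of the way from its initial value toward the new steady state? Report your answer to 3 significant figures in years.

τ = M₀/F₀ = 637/44.5 = 14.31 yr.
The remaining gap fraction is e^(−t/τ); 55% covered ⇒ e^(−t/τ) = 0.450.
t = −τ ln(0.450) = 14.31 × 0.7985 = 11.43 yr.

11.4 yr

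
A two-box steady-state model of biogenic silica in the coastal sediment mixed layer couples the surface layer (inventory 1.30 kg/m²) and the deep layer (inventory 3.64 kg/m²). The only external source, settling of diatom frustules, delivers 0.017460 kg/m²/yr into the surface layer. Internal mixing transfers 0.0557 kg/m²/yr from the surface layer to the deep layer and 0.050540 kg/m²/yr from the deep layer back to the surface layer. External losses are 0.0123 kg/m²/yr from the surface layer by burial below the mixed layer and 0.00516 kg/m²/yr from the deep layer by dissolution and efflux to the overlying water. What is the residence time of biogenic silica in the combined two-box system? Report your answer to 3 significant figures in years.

Treat the two boxes together as one reservoir: the mixing fluxes between them are internal recycling, so τ = ΣM / Σ(external losses).
M_total = 1.30 + 3.64 = 4.9400 kg/m².
ΣF_external_out = 0.0123 + 0.00516 = 0.017460 kg/m²/yr.
τ = M_total / ΣF_ext = 4.9400 / 0.017460 = 282.9 yr.

283 yr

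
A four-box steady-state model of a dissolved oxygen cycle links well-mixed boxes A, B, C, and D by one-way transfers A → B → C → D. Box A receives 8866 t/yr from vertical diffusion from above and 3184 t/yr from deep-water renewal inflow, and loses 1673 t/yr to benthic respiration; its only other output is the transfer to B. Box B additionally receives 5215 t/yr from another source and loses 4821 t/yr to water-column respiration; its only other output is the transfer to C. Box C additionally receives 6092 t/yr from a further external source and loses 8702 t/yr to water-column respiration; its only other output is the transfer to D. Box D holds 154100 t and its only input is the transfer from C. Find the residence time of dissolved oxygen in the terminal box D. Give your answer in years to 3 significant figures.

Box A: F(A→B) = (8866 + 3184) − 1673 = 10377 t/yr.
Box B: F(B→C) = (10377 + 5215) − 4821 = 10771 t/yr.
Box C: F(C→D) = (10771 + 6092) − 8702 = 8161.0 t/yr.
Box D throughput = its input = 8161.0 t/yr; τ = 154100 / 8161.0 = 18.88 yr.

18.9 yr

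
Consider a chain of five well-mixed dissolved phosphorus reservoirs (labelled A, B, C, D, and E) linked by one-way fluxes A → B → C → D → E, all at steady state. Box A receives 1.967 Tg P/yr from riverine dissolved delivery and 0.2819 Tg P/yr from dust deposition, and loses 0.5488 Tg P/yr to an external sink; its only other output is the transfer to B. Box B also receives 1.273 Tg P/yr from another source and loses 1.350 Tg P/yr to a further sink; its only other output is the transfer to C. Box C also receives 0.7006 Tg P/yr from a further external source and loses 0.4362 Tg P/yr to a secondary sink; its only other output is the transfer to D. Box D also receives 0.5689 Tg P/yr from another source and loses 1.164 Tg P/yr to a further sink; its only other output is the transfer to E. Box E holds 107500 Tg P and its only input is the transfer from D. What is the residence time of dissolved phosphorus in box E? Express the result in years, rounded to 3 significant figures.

83200 yr

Box A: F(A→B) = (1.967 + 0.2819) − 0.5488 = 1.7001 Tg P/yr.
Box B: F(B→C) = (1.7001 + 1.273) − 1.350 = 1.6231 Tg P/yr.
Box C: F(C→D) = (1.6231 + 0.7006) − 0.4362 = 1.8875 Tg P/yr.
Box D: F(D→E) = (1.8875 + 0.5689) − 1.164 = 1.2924 Tg P/yr.
Box E throughput = its input = 1.2924 Tg P/yr; τ = 107500 / 1.2924 = 83180 yr.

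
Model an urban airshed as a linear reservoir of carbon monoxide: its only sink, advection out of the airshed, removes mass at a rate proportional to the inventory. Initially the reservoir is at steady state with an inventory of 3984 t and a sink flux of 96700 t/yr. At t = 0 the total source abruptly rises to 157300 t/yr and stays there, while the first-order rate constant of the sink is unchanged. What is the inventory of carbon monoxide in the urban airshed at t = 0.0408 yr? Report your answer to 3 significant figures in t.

The sink rate constant is k = F₀/M₀ = 96700/3984 = 24.27 yr⁻¹.
Solving dM/dt = F₁ − kM with M(0) = M₀ gives M(t) = F₁/k + (M₀ − F₁/k)·e^(−kt).
F₁/k = 157300/24.27 = 6480.7 t; kt = 24.27 × 0.0408 = 0.9903, e^(−kt) = 0.3715.
M(0.0408) = 6480.7 + (3984 − 6480.7) × 0.3715 = 6480.7 − 927.4 = 5553.3 t.

5550 t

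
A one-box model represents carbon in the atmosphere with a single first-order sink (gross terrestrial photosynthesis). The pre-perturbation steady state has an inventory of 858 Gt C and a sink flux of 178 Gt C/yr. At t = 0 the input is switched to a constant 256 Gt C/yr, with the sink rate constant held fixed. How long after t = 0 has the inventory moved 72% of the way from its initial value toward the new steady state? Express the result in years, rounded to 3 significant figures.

6.14 yr

τ = M₀/F₀ = 858/178 = 4.820 yr.
The remaining gap fraction is e^(−t/τ); 72% covered ⇒ e^(−t/τ) = 0.280.
t = −τ ln(0.280) = 4.820 × 1.273 = 6.136 yr.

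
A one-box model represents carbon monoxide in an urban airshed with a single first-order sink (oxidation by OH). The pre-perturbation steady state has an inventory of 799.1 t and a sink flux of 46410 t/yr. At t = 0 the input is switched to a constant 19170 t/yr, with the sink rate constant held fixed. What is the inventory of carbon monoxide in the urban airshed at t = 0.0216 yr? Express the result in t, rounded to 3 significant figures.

τ = M₀/F₀ = 799.1/46410 = 0.01722 yr; rate constant k = 1/τ.
New steady state M_∞ = F₁/k = F₁·τ = 19170 × 0.01722 = 330.07 t.
M(t) = M_∞ + (M₀ − M_∞)·e^(−t/τ); t/τ = 0.0216/0.01722 = 1.254, so e^(−t/τ) = 0.2852.
M(t) = 330.07 + 469.0 × 0.2852 = 463.85 t.

464 t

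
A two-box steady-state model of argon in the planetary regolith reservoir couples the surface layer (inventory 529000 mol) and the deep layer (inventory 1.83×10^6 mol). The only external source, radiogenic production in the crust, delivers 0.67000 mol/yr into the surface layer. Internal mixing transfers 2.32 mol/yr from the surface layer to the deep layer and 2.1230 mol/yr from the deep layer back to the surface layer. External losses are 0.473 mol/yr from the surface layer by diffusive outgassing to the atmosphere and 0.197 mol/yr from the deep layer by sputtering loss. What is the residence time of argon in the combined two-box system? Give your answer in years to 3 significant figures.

3.52×10^6 yr

For the system as a whole, the A↔B exchange is internal and contributes nothing to the throughput; only the external sinks remove mass.
M_total = 529000 + 1.83×10^6 = 2.3590×10^6 mol.
ΣF_external_out = 0.473 + 0.197 = 0.67000 mol/yr.
τ = M_total / ΣF_ext = 2.3590×10^6 / 0.67000 = 3.521×10^6 yr.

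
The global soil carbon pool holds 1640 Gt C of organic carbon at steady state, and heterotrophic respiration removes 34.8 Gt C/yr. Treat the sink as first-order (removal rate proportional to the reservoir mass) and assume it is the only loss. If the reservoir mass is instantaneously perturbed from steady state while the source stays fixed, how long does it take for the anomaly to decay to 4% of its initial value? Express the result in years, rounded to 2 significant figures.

For a linear reservoir the anomaly decays as exp(−t/τ) with τ = M/F = 1640/34.8 = 47.13 yr.
exp(−t/τ) = 0.04 ⇒ t = −τ ln(0.04) = 47.13 × 3.219 = 151.7 yr.

150 yr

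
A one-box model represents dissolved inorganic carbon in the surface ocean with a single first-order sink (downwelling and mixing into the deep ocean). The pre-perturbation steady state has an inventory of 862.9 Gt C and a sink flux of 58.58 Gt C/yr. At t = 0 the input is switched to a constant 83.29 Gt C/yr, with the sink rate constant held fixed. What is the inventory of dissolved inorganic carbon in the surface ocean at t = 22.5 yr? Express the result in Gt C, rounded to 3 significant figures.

1150 Gt C

The sink rate constant is k = F₀/M₀ = 58.58/862.9 = 0.06789 yr⁻¹.
Solving dM/dt = F₁ − kM with M(0) = M₀ gives M(t) = F₁/k + (M₀ − F₁/k)·e^(−kt).
F₁/k = 83.29/0.06789 = 1226.9 Gt C; kt = 0.06789 × 22.5 = 1.527, e^(−kt) = 0.2171.
M(22.5) = 1226.9 + (862.9 − 1226.9) × 0.2171 = 1226.9 − 79.02 = 1147.9 Gt C.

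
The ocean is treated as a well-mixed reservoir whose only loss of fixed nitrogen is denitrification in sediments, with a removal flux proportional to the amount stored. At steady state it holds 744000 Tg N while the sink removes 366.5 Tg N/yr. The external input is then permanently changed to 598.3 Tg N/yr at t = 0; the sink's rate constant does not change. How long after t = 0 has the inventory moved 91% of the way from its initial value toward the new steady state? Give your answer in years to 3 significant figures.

τ = M₀/F₀ = 744000/366.5 = 2030 yr.
The remaining gap fraction is e^(−t/τ); 91% covered ⇒ e^(−t/τ) = 0.0900.
t = −τ ln(0.0900) = 2030 × 2.408 = 4888 yr.

4890 yr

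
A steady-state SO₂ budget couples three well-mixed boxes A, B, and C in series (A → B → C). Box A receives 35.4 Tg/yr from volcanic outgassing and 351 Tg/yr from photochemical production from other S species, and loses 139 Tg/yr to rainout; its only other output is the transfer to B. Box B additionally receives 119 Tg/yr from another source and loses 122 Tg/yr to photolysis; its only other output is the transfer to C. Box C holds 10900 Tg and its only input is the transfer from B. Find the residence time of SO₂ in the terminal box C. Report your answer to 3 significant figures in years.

Box A: F(A→B) = (35.4 + 351) − 139 = 247.40 Tg/yr.
Box B: F(B→C) = (247.40 + 119) − 122 = 244.40 Tg/yr.
Box C throughput = its input = 244.40 Tg/yr; τ = 10900 / 244.40 = 44.60 yr.

44.6 yr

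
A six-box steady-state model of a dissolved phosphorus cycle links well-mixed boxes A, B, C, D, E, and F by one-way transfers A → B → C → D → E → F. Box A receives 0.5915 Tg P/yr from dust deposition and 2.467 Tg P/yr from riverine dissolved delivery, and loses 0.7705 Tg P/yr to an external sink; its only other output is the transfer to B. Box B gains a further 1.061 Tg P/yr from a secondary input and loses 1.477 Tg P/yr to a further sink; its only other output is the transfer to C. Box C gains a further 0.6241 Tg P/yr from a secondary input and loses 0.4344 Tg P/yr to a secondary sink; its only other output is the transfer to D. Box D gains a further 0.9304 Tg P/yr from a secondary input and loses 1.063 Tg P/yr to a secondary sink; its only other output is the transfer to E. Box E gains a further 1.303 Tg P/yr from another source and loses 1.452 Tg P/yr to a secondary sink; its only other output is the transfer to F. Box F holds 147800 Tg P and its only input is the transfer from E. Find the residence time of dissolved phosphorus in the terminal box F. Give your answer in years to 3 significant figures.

Box A: F(A→B) = (0.5915 + 2.467) − 0.7705 = 2.2880 Tg P/yr.
Box B: F(B→C) = (2.2880 + 1.061) − 1.477 = 1.8720 Tg P/yr.
Box C: F(C→D) = (1.8720 + 0.6241) − 0.4344 = 2.0617 Tg P/yr.
Box D: F(D→E) = (2.0617 + 0.9304) − 1.063 = 1.9291 Tg P/yr.
Box E: F(E→F) = (1.9291 + 1.303) − 1.452 = 1.7801 Tg P/yr.
Box F throughput = its input = 1.7801 Tg P/yr; τ = 147800 / 1.7801 = 83030 yr.

83000 yr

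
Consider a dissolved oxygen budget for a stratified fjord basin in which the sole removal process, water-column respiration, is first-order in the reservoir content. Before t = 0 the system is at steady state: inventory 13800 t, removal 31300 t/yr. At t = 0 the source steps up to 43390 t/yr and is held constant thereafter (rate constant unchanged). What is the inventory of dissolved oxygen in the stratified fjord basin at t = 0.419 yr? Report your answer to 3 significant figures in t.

17100 t

Residence time τ = M₀/F₀ = 0.4409 yr. The eventual steady state is M_∞ = M₀·(F₁/F₀) = 13800 × 43390/31300 = 19130 t.
The anomaly ΔM(t) = M(t) − M_∞ decays as ΔM₀·e^(−t/τ) with ΔM₀ = 13800 − 19130 = −5330 t.
At t = 0.419 yr, e^(−t/τ) = e^(−0.9503) = 0.3866, so ΔM = −2061 t and M = 19130 − 2061 = 17070 t.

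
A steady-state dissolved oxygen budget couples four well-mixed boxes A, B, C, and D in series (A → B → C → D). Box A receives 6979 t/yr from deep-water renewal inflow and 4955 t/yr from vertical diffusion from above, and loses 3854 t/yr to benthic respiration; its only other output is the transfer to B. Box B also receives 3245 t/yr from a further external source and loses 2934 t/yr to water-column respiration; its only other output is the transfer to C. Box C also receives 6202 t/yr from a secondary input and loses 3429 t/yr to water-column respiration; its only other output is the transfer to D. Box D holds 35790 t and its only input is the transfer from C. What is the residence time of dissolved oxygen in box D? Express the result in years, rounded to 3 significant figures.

3.21 yr

Box A: F(A→B) = (6979 + 4955) − 3854 = 8080.0 t/yr.
Box B: F(B→C) = (8080.0 + 3245) − 2934 = 8391.0 t/yr.
Box C: F(C→D) = (8391.0 + 6202) − 3429 = 11164 t/yr.
Box D throughput = its input = 11164 t/yr; τ = 35790 / 11164 = 3.206 yr.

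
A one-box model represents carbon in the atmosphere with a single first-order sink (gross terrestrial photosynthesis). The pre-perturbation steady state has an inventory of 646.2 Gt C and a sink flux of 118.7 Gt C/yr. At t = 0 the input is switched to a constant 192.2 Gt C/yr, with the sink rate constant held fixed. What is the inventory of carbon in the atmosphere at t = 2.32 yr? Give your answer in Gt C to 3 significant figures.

Residence time τ = M₀/F₀ = 5.444 yr. The eventual steady state is M_∞ = M₀·(F₁/F₀) = 646.2 × 192.2/118.7 = 1046.3 Gt C.
The anomaly ΔM(t) = M(t) − M_∞ decays as ΔM₀·e^(−t/τ) with ΔM₀ = 646.2 − 1046.3 = −400.1 Gt C.
At t = 2.32 yr, e^(−t/τ) = e^(−0.4262) = 0.6530, so ΔM = −261.3 Gt C and M = 1046.3 − 261.3 = 785.04 Gt C.

785 Gt C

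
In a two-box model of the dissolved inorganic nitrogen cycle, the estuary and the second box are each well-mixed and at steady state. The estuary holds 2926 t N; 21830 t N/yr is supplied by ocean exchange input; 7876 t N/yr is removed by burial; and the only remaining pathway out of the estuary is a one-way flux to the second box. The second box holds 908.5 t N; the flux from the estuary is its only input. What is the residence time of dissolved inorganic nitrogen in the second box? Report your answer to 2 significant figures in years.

0.065 yr

Balance the estuary: ΣF_in = 21830 t N/yr.
Flux to the second box = ΣF_in − (7876) = 13954 t N/yr.
At steady state the output of the second box equals its input, 13954 t N/yr.
τ = M / F = 908.5 / 13954 = 0.06511 yr.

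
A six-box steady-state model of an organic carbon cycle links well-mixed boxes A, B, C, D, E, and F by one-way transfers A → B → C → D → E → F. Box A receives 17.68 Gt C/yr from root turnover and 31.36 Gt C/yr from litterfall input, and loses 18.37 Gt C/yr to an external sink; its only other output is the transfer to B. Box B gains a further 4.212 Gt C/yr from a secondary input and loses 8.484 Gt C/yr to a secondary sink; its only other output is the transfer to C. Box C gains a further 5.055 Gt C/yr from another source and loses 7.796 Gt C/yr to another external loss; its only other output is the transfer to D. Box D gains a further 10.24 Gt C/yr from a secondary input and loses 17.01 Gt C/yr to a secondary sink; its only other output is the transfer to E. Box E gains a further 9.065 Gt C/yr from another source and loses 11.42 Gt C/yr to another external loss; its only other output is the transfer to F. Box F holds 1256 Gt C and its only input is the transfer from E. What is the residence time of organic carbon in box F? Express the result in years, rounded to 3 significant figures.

Box A: F(A→B) = (17.68 + 31.36) − 18.37 = 30.670 Gt C/yr.
Box B: F(B→C) = (30.670 + 4.212) − 8.484 = 26.398 Gt C/yr.
Box C: F(C→D) = (26.398 + 5.055) − 7.796 = 23.657 Gt C/yr.
Box D: F(D→E) = (23.657 + 10.24) − 17.01 = 16.887 Gt C/yr.
Box E: F(E→F) = (16.887 + 9.065) − 11.42 = 14.532 Gt C/yr.
Box F throughput = its input = 14.532 Gt C/yr; τ = 1256 / 14.532 = 86.43 yr.

86.4 yr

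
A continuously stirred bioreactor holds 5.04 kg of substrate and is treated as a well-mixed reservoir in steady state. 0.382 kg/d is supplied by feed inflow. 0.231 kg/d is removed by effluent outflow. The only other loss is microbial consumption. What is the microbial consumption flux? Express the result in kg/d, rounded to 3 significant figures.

At steady state ΣF_in = ΣF_out.
ΣF_in = 0.38200 kg/d.
Microbial consumption flux = ΣF_in − (0.231) = 0.38200 − 0.2310 = 0.1510 kg/d.

0.151 kg/d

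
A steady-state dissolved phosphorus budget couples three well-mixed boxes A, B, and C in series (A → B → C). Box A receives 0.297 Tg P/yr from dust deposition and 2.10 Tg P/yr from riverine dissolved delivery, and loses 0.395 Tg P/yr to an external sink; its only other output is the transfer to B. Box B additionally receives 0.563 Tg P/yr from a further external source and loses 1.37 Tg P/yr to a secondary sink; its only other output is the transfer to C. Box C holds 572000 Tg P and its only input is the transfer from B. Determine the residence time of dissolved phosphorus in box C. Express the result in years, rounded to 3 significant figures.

Box A: F(A→B) = (0.297 + 2.10) − 0.395 = 2.0020 Tg P/yr.
Box B: F(B→C) = (2.0020 + 0.563) − 1.37 = 1.1950 Tg P/yr.
Box C throughput = its input = 1.1950 Tg P/yr; τ = 572000 / 1.1950 = 478700 yr.

479000 yr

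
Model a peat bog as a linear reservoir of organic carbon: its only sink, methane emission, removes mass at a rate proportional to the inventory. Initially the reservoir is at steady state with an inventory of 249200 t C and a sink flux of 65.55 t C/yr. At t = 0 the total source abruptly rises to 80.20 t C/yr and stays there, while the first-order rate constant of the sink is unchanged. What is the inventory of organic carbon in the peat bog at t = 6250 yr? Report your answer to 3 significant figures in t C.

294000 t C

τ = M₀/F₀ = 249200/65.55 = 3802 yr; rate constant k = 1/τ.
New steady state M_∞ = F₁/k = F₁·τ = 80.20 × 3802 = 304890 t C.
M(t) = M_∞ + (M₀ − M_∞)·e^(−t/τ); t/τ = 6250/3802 = 1.644, so e^(−t/τ) = 0.1932.
M(t) = 304890 − 55690 × 0.1932 = 294130 t C.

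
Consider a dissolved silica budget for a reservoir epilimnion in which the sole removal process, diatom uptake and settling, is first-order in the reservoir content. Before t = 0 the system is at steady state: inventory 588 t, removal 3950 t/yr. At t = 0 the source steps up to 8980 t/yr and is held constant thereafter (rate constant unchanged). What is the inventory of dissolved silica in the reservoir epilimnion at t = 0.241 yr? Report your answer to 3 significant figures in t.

Residence time τ = M₀/F₀ = 0.1489 yr. The eventual steady state is M_∞ = M₀·(F₁/F₀) = 588 × 8980/3950 = 1336.8 t.
The anomaly ΔM(t) = M(t) − M_∞ decays as ΔM₀·e^(−t/τ) with ΔM₀ = 588 − 1336.8 = −748.8 t.
At t = 0.241 yr, e^(−t/τ) = e^(−1.619) = 0.1981, so ΔM = −148.3 t and M = 1336.8 − 148.3 = 1188.4 t.

1190 t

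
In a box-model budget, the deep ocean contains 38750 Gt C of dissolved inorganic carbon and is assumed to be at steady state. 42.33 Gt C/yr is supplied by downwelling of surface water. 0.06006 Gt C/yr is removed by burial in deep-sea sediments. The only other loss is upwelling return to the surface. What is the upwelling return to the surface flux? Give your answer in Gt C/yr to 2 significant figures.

At steady state ΣF_in = ΣF_out.
ΣF_in = 42.330 Gt C/yr.
Upwelling return to the surface flux = ΣF_in − (0.06006) = 42.330 − 0.06006 = 42.27 Gt C/yr.

42 Gt C/yr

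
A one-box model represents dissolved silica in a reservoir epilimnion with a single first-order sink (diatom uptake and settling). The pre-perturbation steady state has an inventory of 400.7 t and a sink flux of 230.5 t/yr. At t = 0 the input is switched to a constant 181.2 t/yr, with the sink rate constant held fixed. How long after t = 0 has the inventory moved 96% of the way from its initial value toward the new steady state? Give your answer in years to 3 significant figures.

5.60 yr

τ = M₀/F₀ = 400.7/230.5 = 1.738 yr.
The remaining gap fraction is e^(−t/τ); 96% covered ⇒ e^(−t/τ) = 0.0400.
t = −τ ln(0.0400) = 1.738 × 3.219 = 5.596 yr.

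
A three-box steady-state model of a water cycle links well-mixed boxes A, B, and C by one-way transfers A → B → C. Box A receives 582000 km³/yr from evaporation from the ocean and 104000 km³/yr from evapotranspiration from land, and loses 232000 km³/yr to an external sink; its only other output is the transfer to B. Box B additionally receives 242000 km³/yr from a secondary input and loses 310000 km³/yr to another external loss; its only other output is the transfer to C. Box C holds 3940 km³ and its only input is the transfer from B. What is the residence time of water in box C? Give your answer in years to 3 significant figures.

0.0102 yr

Box A: F(A→B) = (582000 + 104000) − 232000 = 454000 km³/yr.
Box B: F(B→C) = (454000 + 242000) − 310000 = 386000 km³/yr.
Box C throughput = its input = 386000 km³/yr; τ = 3940 / 386000 = 0.01021 yr.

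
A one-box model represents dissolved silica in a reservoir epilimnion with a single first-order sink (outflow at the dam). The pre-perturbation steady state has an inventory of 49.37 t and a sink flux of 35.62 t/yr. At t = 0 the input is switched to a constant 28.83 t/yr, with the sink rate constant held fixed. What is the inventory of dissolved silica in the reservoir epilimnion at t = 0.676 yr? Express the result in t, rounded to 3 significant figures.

45.7 t

The sink rate constant is k = F₀/M₀ = 35.62/49.37 = 0.7215 yr⁻¹.
Solving dM/dt = F₁ − kM with M(0) = M₀ gives M(t) = F₁/k + (M₀ − F₁/k)·e^(−kt).
F₁/k = 28.83/0.7215 = 39.959 t; kt = 0.7215 × 0.676 = 0.4877, e^(−kt) = 0.6140.
M(0.676) = 39.959 + (49.37 − 39.959) × 0.6140 = 39.959 + 5.779 = 45.738 t.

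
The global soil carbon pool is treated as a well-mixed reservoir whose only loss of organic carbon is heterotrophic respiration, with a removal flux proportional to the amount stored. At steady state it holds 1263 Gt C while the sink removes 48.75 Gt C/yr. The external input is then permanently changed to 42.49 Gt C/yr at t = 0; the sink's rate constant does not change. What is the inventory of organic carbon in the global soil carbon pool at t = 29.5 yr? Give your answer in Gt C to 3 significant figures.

The sink rate constant is k = F₀/M₀ = 48.75/1263 = 0.03860 yr⁻¹.
Solving dM/dt = F₁ − kM with M(0) = M₀ gives M(t) = F₁/k + (M₀ − F₁/k)·e^(−kt).
F₁/k = 42.49/0.03860 = 1100.8 Gt C; kt = 0.03860 × 29.5 = 1.139, e^(−kt) = 0.3202.
M(29.5) = 1100.8 + (1263 − 1100.8) × 0.3202 = 1100.8 + 51.94 = 1152.8 Gt C.

1150 Gt C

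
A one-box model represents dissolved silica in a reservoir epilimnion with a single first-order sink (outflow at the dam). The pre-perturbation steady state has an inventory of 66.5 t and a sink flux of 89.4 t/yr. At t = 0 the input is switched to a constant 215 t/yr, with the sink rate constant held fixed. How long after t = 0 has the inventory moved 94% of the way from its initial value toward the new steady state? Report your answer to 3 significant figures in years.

2.09 yr

τ = M₀/F₀ = 66.5/89.4 = 0.7438 yr.
The remaining gap fraction is e^(−t/τ); 94% covered ⇒ e^(−t/τ) = 0.0600.
t = −τ ln(0.0600) = 0.7438 × 2.813 = 2.093 yr.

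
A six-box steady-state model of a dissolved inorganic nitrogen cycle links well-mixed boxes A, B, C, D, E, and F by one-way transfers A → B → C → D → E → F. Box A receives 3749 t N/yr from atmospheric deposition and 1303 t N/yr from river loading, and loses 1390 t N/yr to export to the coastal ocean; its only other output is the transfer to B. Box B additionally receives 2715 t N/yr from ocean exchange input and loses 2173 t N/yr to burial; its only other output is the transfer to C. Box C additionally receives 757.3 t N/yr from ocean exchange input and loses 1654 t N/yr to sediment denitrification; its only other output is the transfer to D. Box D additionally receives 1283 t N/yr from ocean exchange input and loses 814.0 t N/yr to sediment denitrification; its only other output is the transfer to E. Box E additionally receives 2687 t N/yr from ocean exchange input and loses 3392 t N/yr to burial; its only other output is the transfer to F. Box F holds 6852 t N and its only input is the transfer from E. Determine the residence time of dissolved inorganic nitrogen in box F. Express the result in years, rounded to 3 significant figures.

2.23 yr

Box A: F(A→B) = (3749 + 1303) − 1390 = 3662.0 t N/yr.
Box B: F(B→C) = (3662.0 + 2715) − 2173 = 4204.0 t N/yr.
Box C: F(C→D) = (4204.0 + 757.3) − 1654 = 3307.3 t N/yr.
Box D: F(D→E) = (3307.3 + 1283) − 814.0 = 3776.3 t N/yr.
Box E: F(E→F) = (3776.3 + 2687) − 3392 = 3071.3 t N/yr.
Box F throughput = its input = 3071.3 t N/yr; τ = 6852 / 3071.3 = 2.231 yr.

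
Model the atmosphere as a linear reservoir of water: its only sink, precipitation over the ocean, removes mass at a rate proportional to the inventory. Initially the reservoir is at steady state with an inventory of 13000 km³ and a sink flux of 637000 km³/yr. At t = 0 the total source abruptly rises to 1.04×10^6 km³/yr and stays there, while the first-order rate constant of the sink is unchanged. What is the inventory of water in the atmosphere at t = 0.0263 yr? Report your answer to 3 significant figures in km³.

19000 km³

τ = M₀/F₀ = 13000/637000 = 0.02041 yr; rate constant k = 1/τ.
New steady state M_∞ = F₁/k = F₁·τ = 1.04×10^6 × 0.02041 = 21224 km³.
M(t) = M_∞ + (M₀ − M_∞)·e^(−t/τ); t/τ = 0.0263/0.02041 = 1.289, so e^(−t/τ) = 0.2756.
M(t) = 21224 − 8224 × 0.2756 = 18958 km³.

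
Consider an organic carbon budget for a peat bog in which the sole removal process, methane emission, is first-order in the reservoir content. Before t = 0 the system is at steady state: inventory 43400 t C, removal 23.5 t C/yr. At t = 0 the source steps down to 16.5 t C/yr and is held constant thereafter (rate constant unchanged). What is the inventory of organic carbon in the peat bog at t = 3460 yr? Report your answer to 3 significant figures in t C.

32500 t C

Residence time τ = M₀/F₀ = 1847 yr. The eventual steady state is M_∞ = M₀·(F₁/F₀) = 43400 × 16.5/23.5 = 30472 t C.
The anomaly ΔM(t) = M(t) − M_∞ decays as ΔM₀·e^(−t/τ) with ΔM₀ = 43400 − 30472 = 12930 t C.
At t = 3460 yr, e^(−t/τ) = e^(−1.874) = 0.1536, so ΔM = 1985 t C and M = 30472 + 1985 = 32458 t C.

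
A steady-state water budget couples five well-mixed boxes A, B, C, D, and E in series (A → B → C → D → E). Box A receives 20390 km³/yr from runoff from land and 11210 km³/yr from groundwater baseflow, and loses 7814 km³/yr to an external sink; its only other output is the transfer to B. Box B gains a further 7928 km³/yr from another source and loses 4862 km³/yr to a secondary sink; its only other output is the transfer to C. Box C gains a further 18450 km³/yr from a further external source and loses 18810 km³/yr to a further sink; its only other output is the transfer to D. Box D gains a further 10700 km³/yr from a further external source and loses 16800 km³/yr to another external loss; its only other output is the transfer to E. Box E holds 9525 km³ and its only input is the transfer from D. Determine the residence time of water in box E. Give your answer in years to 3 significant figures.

Box A: F(A→B) = (20390 + 11210) − 7814 = 23786 km³/yr.
Box B: F(B→C) = (23786 + 7928) − 4862 = 26852 km³/yr.
Box C: F(C→D) = (26852 + 18450) − 18810 = 26492 km³/yr.
Box D: F(D→E) = (26492 + 10700) − 16800 = 20392 km³/yr.
Box E throughput = its input = 20392 km³/yr; τ = 9525 / 20392 = 0.4671 yr.

0.467 yr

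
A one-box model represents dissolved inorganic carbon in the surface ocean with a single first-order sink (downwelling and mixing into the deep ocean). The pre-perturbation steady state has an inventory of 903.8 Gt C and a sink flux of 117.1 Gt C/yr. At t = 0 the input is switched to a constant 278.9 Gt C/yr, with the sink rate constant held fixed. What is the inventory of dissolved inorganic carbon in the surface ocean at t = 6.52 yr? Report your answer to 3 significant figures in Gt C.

1620 Gt C

Residence time τ = M₀/F₀ = 7.718 yr. The eventual steady state is M_∞ = M₀·(F₁/F₀) = 903.8 × 278.9/117.1 = 2152.6 Gt C.
The anomaly ΔM(t) = M(t) − M_∞ decays as ΔM₀·e^(−t/τ) with ΔM₀ = 903.8 − 2152.6 = −1249 Gt C.
At t = 6.52 yr, e^(−t/τ) = e^(−0.8448) = 0.4297, so ΔM = −536.6 Gt C and M = 2152.6 − 536.6 = 1616.0 Gt C.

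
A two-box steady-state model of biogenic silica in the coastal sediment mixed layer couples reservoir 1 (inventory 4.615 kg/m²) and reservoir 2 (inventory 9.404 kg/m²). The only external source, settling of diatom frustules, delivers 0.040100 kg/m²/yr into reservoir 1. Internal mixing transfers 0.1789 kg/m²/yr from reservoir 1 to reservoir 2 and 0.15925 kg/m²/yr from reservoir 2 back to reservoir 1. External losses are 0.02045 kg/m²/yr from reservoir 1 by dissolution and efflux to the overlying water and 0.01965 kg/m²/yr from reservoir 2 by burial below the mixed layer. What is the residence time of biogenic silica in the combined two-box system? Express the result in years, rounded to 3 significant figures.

Residence time in the combined system uses the total inventory and the total *external* removal — internal exchanges between the two boxes cancel.
M_total = 4.615 + 9.404 = 14.019 kg/m².
ΣF_external_out = 0.02045 + 0.01965 = 0.040100 kg/m²/yr.
τ = M_total / ΣF_ext = 14.019 / 0.040100 = 349.6 yr.

350 yr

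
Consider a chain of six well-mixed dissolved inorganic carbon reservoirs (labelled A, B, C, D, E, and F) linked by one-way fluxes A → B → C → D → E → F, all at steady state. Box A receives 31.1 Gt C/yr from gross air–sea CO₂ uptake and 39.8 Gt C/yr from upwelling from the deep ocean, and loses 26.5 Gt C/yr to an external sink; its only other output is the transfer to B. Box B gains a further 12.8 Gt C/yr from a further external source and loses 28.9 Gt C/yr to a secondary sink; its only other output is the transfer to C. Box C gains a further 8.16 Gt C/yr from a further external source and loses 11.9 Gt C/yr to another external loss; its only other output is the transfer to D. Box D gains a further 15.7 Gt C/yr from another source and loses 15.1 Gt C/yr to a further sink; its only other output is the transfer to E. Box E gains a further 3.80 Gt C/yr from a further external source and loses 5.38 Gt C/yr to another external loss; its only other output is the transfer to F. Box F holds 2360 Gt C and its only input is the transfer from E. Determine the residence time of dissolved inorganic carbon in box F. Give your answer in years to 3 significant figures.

Box A: F(A→B) = (31.1 + 39.8) − 26.5 = 44.400 Gt C/yr.
Box B: F(B→C) = (44.400 + 12.8) − 28.9 = 28.300 Gt C/yr.
Box C: F(C→D) = (28.300 + 8.16) − 11.9 = 24.560 Gt C/yr.
Box D: F(D→E) = (24.560 + 15.7) − 15.1 = 25.160 Gt C/yr.
Box E: F(E→F) = (25.160 + 3.80) − 5.38 = 23.580 Gt C/yr.
Box F throughput = its input = 23.580 Gt C/yr; τ = 2360 / 23.580 = 100.1 yr.

100 yr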